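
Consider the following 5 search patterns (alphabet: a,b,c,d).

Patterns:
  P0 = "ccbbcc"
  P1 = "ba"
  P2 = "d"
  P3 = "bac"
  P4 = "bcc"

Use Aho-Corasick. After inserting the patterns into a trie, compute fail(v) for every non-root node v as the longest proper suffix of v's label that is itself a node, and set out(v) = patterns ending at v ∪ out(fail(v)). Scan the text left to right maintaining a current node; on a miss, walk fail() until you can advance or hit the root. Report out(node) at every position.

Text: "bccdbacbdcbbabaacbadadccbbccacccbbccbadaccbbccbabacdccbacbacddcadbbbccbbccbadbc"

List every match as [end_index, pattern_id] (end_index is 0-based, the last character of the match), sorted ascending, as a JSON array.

Construct AC machine:
Trie nodes:
  n0 'ε': b→7 c→1 d→9
  n1 'c': c→2
  n2 'cc': b→3
  n3 'ccb': b→4
  n4 'ccbb': c→5
  n5 'ccbbc': c→6
  n6 'ccbbcc': ·  [P0 ends]
  n7 'b': a→8 c→11
  n8 'ba': c→10  [P1 ends]
  n9 'd': ·  [P2 ends]
  n10 'bac': ·  [P3 ends]
  n11 'bc': c→12
  n12 'bcc': ·  [P4 ends]

Failure links (BFS by depth):
  fail(1) 'c': from fail(0)=0 chase 'c': 0 ⇒ 0;  out=∅∪out(0)=∅
  fail(7) 'b': from fail(0)=0 chase 'b': 0 ⇒ 0;  out=∅∪out(0)=∅
  fail(9) 'd': from fail(0)=0 chase 'd': 0 ⇒ 0;  out={2}∪out(0)={2}
  fail(2) 'cc': from fail(1)=0 chase 'c': 0 ⇒ 1;  out=∅∪out(1)=∅
  fail(8) 'ba': from fail(7)=0 chase 'a': 0 ⇒ 0;  out={1}∪out(0)={1}
  fail(11) 'bc': from fail(7)=0 chase 'c': 0 ⇒ 1;  out=∅∪out(1)=∅
  fail(3) 'ccb': from fail(2)=1 chase 'b': 1→0 ⇒ 7;  out=∅∪out(7)=∅
  fail(10) 'bac': from fail(8)=0 chase 'c': 0 ⇒ 1;  out={3}∪out(1)={3}
  fail(12) 'bcc': from fail(11)=1 chase 'c': 1 ⇒ 2;  out={4}∪out(2)={4}
  fail(4) 'ccbb': from fail(3)=7 chase 'b': 7→0 ⇒ 7;  out=∅∪out(7)=∅
  fail(5) 'ccbbc': from fail(4)=7 chase 'c': 7 ⇒ 11;  out=∅∪out(11)=∅
  fail(6) 'ccbbcc': from fail(5)=11 chase 'c': 11 ⇒ 12;  out={0}∪out(12)={0,4}

Scan:
pos 0 'b': at 7
pos 1 'c': at 11
pos 2 'c': at 12  emit P4@[0:2]
pos 3 'd': at 9 ·f  emit P2@[3:3]
pos 4 'b': at 7 ·f
pos 5 'a': at 8  emit P1@[4:5]
pos 6 'c': at 10  emit P3@[4:6]
pos 7 'b': at 7 ·f
pos 8 'd': at 9 ·f  emit P2@[8:8]
pos 9 'c': at 1 ·f
pos 10 'b': at 7 ·f
pos 11 'b': at 7 ·f
pos 12 'a': at 8  emit P1@[11:12]
pos 13 'b': at 7 ·f
pos 14 'a': at 8  emit P1@[13:14]
pos 15 'a': at 0 ·f
pos 16 'c': at 1
pos 17 'b': at 7 ·f
pos 18 'a': at 8  emit P1@[17:18]
pos 19 'd': at 9 ·f  emit P2@[19:19]
pos 20 'a': at 0 ·f
pos 21 'd': at 9  emit P2@[21:21]
pos 22 'c': at 1 ·f
pos 23 'c': at 2
pos 24 'b': at 3
pos 25 'b': at 4
pos 26 'c': at 5
pos 27 'c': at 6  emit P0@[22:27],P4@[25:27]
pos 28 'a': at 0 ·f
pos 29 'c': at 1
pos 30 'c': at 2
pos 31 'c': at 2 ·f
pos 32 'b': at 3
pos 33 'b': at 4
pos 34 'c': at 5
pos 35 'c': at 6  emit P0@[30:35],P4@[33:35]
pos 36 'b': at 3 ·f
pos 37 'a': at 8 ·f  emit P1@[36:37]
pos 38 'd': at 9 ·f  emit P2@[38:38]
pos 39 'a': at 0 ·f
pos 40 'c': at 1
pos 41 'c': at 2
pos 42 'b': at 3
pos 43 'b': at 4
pos 44 'c': at 5
pos 45 'c': at 6  emit P0@[40:45],P4@[43:45]
pos 46 'b': at 3 ·f
pos 47 'a': at 8 ·f  emit P1@[46:47]
pos 48 'b': at 7 ·f
pos 49 'a': at 8  emit P1@[48:49]
pos 50 'c': at 10  emit P3@[48:50]
pos 51 'd': at 9 ·f  emit P2@[51:51]
pos 52 'c': at 1 ·f
pos 53 'c': at 2
pos 54 'b': at 3
pos 55 'a': at 8 ·f  emit P1@[54:55]
pos 56 'c': at 10  emit P3@[54:56]
pos 57 'b': at 7 ·f
pos 58 'a': at 8  emit P1@[57:58]
pos 59 'c': at 10  emit P3@[57:59]
pos 60 'd': at 9 ·f  emit P2@[60:60]
pos 61 'd': at 9 ·f  emit P2@[61:61]
pos 62 'c': at 1 ·f
pos 63 'a': at 0 ·f
pos 64 'd': at 9  emit P2@[64:64]
pos 65 'b': at 7 ·f
pos 66 'b': at 7 ·f
pos 67 'b': at 7 ·f
pos 68 'c': at 11
pos 69 'c': at 12  emit P4@[67:69]
pos 70 'b': at 3 ·f
pos 71 'b': at 4
pos 72 'c': at 5
pos 73 'c': at 6  emit P0@[68:73],P4@[71:73]
pos 74 'b': at 3 ·f
pos 75 'a': at 8 ·f  emit P1@[74:75]
pos 76 'd': at 9 ·f  emit P2@[76:76]
pos 77 'b': at 7 ·f
pos 78 'c': at 11

Matches: [[2,4],[3,2],[5,1],[6,3],[8,2],[12,1],[14,1],[18,1],[19,2],[21,2],[27,0],[27,4],[35,0],[35,4],[37,1],[38,2],[45,0],[45,4],[47,1],[49,1],[50,3],[51,2],[55,1],[56,3],[58,1],[59,3],[60,2],[61,2],[64,2],[69,4],[73,0],[73,4],[75,1],[76,2]]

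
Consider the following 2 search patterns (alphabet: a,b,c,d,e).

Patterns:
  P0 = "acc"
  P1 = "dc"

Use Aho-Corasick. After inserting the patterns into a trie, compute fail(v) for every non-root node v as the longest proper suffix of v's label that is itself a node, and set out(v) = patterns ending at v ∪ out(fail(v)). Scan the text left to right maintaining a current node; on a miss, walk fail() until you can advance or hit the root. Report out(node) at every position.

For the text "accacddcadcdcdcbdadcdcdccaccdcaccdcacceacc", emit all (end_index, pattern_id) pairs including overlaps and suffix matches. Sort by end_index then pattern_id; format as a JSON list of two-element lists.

Build:
Trie nodes:
  0='ε' goto a→1 d→4
  1='a' goto c→2
  2='ac' goto c→3
  3='acc' goto ·  ←P0
  4='d' goto c→5
  5='dc' goto ·  ←P1

BFS fail/out derivation:
  n1('a'): parent n0 fail=0; on 'a' 0 → fail=0;  out ∅∪∅=∅
  n4('d'): parent n0 fail=0; on 'd' 0 → fail=0;  out ∅∪∅=∅
  n2('ac'): parent n1 fail=0; on 'c' 0 → fail=0;  out ∅∪∅=∅
  n5('dc'): parent n4 fail=0; on 'c' 0 → fail=0;  out {1}∪∅={1}
  n3('acc'): parent n2 fail=0; on 'c' 0 → fail=0;  out {0}∪∅={0}

Scan:
[0] read 'a'  n0⇒n1
[1] read 'c'  n1⇒n2
[2] read 'c'  n2⇒n3  ** P0@[0:2]
[3] read 'a'  n3⇒n1 (fail-walked)
[4] read 'c'  n1⇒n2
[5] read 'd'  n2⇒n4 (fail-walked)
[6] read 'd'  n4⇒n4 (fail-walked)
[7] read 'c'  n4⇒n5  ** P1@[6:7]
[8] read 'a'  n5⇒n1 (fail-walked)
[9] read 'd'  n1⇒n4 (fail-walked)
[10] read 'c'  n4⇒n5  ** P1@[9:10]
[11] read 'd'  n5⇒n4 (fail-walked)
[12] read 'c'  n4⇒n5  ** P1@[11:12]
[13] read 'd'  n5⇒n4 (fail-walked)
[14] read 'c'  n4⇒n5  ** P1@[13:14]
[15] read 'b'  n5⇒n0 (fail-walked)
[16] read 'd'  n0⇒n4
[17] read 'a'  n4⇒n1 (fail-walked)
[18] read 'd'  n1⇒n4 (fail-walked)
[19] read 'c'  n4⇒n5  ** P1@[18:19]
[20] read 'd'  n5⇒n4 (fail-walked)
[21] read 'c'  n4⇒n5  ** P1@[20:21]
[22] read 'd'  n5⇒n4 (fail-walked)
[23] read 'c'  n4⇒n5  ** P1@[22:23]
[24] read 'c'  n5⇒n0 (fail-walked)
[25] read 'a'  n0⇒n1
[26] read 'c'  n1⇒n2
[27] read 'c'  n2⇒n3  ** P0@[25:27]
[28] read 'd'  n3⇒n4 (fail-walked)
[29] read 'c'  n4⇒n5  ** P1@[28:29]
[30] read 'a'  n5⇒n1 (fail-walked)
[31] read 'c'  n1⇒n2
[32] read 'c'  n2⇒n3  ** P0@[30:32]
[33] read 'd'  n3⇒n4 (fail-walked)
[34] read 'c'  n4⇒n5  ** P1@[33:34]
[35] read 'a'  n5⇒n1 (fail-walked)
[36] read 'c'  n1⇒n2
[37] read 'c'  n2⇒n3  ** P0@[35:37]
[38] read 'e'  n3⇒n0 (fail-walked)
[39] read 'a'  n0⇒n1
[40] read 'c'  n1⇒n2
[41] read 'c'  n2⇒n3  ** P0@[39:41]

All matches (sorted): [[2,0],[7,1],[10,1],[12,1],[14,1],[19,1],[21,1],[23,1],[27,0],[29,1],[32,0],[34,1],[37,0],[41,0]]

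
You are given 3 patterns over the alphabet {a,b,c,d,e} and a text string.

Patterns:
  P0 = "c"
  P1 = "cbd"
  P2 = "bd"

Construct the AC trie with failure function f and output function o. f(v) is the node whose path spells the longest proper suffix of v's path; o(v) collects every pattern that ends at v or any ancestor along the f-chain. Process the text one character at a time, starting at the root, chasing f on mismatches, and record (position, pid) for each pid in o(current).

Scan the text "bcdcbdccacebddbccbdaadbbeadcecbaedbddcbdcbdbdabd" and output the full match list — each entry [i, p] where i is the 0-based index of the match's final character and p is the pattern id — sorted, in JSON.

Construct AC machine:
Trie (insert patterns):
  n0 'ε': b→4 c→1
  n1 'c': b→2  [P0 ends]
  n2 'cb': d→3
  n3 'cbd': ·  [P1 ends]
  n4 'b': d→5
  n5 'bd': ·  [P2 ends]

BFS fail/out derivation:
  fail(1) 'c': from fail(0)=0 chase 'c': 0 ⇒ 0;  out={0}∪out(0)={0}
  fail(4) 'b': from fail(0)=0 chase 'b': 0 ⇒ 0;  out=∅∪out(0)=∅
  fail(2) 'cb': from fail(1)=0 chase 'b': 0 ⇒ 4;  out=∅∪out(4)=∅
  fail(5) 'bd': from fail(4)=0 chase 'd': 0 ⇒ 0;  out={2}∪out(0)={2}
  fail(3) 'cbd': from fail(2)=4 chase 'd': 4 ⇒ 5;  out={1}∪out(5)={1,2}

Text stream:
pos 0 'b': at 4
pos 1 'c': at 1 (fail-walked)  emit P0@[1:1]
pos 2 'd': at 0 (fail-walked)
pos 3 'c': at 1  emit P0@[3:3]
pos 4 'b': at 2
pos 5 'd': at 3  emit P1@[3:5],P2@[4:5]
pos 6 'c': at 1 (fail-walked)  emit P0@[6:6]
pos 7 'c': at 1 (fail-walked)  emit P0@[7:7]
pos 8 'a': at 0 (fail-walked)
pos 9 'c': at 1  emit P0@[9:9]
pos 10 'e': at 0 (fail-walked)
pos 11 'b': at 4
pos 12 'd': at 5  emit P2@[11:12]
pos 13 'd': at 0 (fail-walked)
pos 14 'b': at 4
pos 15 'c': at 1 (fail-walked)  emit P0@[15:15]
pos 16 'c': at 1 (fail-walked)  emit P0@[16:16]
pos 17 'b': at 2
pos 18 'd': at 3  emit P1@[16:18],P2@[17:18]
pos 19 'a': at 0 (fail-walked)
pos 20 'a': at 0
pos 21 'd': at 0
pos 22 'b': at 4
pos 23 'b': at 4 (fail-walked)
pos 24 'e': at 0 (fail-walked)
pos 25 'a': at 0
pos 26 'd': at 0
pos 27 'c': at 1  emit P0@[27:27]
pos 28 'e': at 0 (fail-walked)
pos 29 'c': at 1  emit P0@[29:29]
pos 30 'b': at 2
pos 31 'a': at 0 (fail-walked)
pos 32 'e': at 0
pos 33 'd': at 0
pos 34 'b': at 4
pos 35 'd': at 5  emit P2@[34:35]
pos 36 'd': at 0 (fail-walked)
pos 37 'c': at 1  emit P0@[37:37]
pos 38 'b': at 2
pos 39 'd': at 3  emit P1@[37:39],P2@[38:39]
pos 40 'c': at 1 (fail-walked)  emit P0@[40:40]
pos 41 'b': at 2
pos 42 'd': at 3  emit P1@[40:42],P2@[41:42]
pos 43 'b': at 4 (fail-walked)
pos 44 'd': at 5  emit P2@[43:44]
pos 45 'a': at 0 (fail-walked)
pos 46 'b': at 4
pos 47 'd': at 5  emit P2@[46:47]

All matches (sorted): [[1,0],[3,0],[5,1],[5,2],[6,0],[7,0],[9,0],[12,2],[15,0],[16,0],[18,1],[18,2],[27,0],[29,0],[35,2],[37,0],[39,1],[39,2],[40,0],[42,1],[42,2],[44,2],[47,2]]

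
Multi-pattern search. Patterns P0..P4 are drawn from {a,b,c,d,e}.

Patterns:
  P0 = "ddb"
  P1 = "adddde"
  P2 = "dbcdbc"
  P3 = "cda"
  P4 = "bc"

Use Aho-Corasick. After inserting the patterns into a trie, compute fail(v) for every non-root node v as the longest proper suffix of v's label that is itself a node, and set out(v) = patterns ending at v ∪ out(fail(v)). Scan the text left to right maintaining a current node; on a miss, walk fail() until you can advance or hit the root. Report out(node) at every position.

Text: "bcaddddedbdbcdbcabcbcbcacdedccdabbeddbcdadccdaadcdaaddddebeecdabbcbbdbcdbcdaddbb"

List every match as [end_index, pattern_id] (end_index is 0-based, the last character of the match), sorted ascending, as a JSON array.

Construct AC machine:
Trie (insert patterns):
  n0 'ε': a→4 b→18 c→15 d→1
  n1 'd': b→10 d→2
  n2 'dd': b→3
  n3 'ddb': ·  ←P0
  n4 'a': d→5
  n5 'ad': d→6
  n6 'add': d→7
  n7 'addd': d→8
  n8 'adddd': e→9
  n9 'adddde': ·  ←P1
  n10 'db': c→11
  n11 'dbc': d→12
  n12 'dbcd': b→13
  n13 'dbcdb': c→14
  n14 'dbcdbc': ·  ←P2
  n15 'c': d→16
  n16 'cd': a→17
  n17 'cda': ·  ←P3
  n18 'b': c→19
  n19 'bc': ·  ←P4

BFS fail/out derivation:
  fail(1) 'd': from fail(0)=0 chase 'd': 0 ⇒ 0;  out=∅∪out(0)=∅
  fail(4) 'a': from fail(0)=0 chase 'a': 0 ⇒ 0;  out=∅∪out(0)=∅
  fail(15) 'c': from fail(0)=0 chase 'c': 0 ⇒ 0;  out=∅∪out(0)=∅
  fail(18) 'b': from fail(0)=0 chase 'b': 0 ⇒ 0;  out=∅∪out(0)=∅
  fail(2) 'dd': from fail(1)=0 chase 'd': 0 ⇒ 1;  out=∅∪out(1)=∅
  fail(5) 'ad': from fail(4)=0 chase 'd': 0 ⇒ 1;  out=∅∪out(1)=∅
  fail(10) 'db': from fail(1)=0 chase 'b': 0 ⇒ 18;  out=∅∪out(18)=∅
  fail(16) 'cd': from fail(15)=0 chase 'd': 0 ⇒ 1;  out=∅∪out(1)=∅
  fail(19) 'bc': from fail(18)=0 chase 'c': 0 ⇒ 15;  out={4}∪out(15)={4}
  fail(3) 'ddb': from fail(2)=1 chase 'b': 1 ⇒ 10;  out={0}∪out(10)={0}
  fail(6) 'add': from fail(5)=1 chase 'd': 1 ⇒ 2;  out=∅∪out(2)=∅
  fail(11) 'dbc': from fail(10)=18 chase 'c': 18 ⇒ 19;  out=∅∪out(19)={4}
  fail(17) 'cda': from fail(16)=1 chase 'a': 1→0 ⇒ 4;  out={3}∪out(4)={3}
  fail(7) 'addd': from fail(6)=2 chase 'd': 2→1 ⇒ 2;  out=∅∪out(2)=∅
  fail(12) 'dbcd': from fail(11)=19 chase 'd': 19→15 ⇒ 16;  out=∅∪out(16)=∅
  fail(8) 'adddd': from fail(7)=2 chase 'd': 2→1 ⇒ 2;  out=∅∪out(2)=∅
  fail(13) 'dbcdb': from fail(12)=16 chase 'b': 16→1 ⇒ 10;  out=∅∪out(10)=∅
  fail(9) 'adddde': from fail(8)=2 chase 'e': 2→1→0 ⇒ 0;  out={1}∪out(0)={1}
  fail(14) 'dbcdbc': from fail(13)=10 chase 'c': 10 ⇒ 11;  out={2}∪out(11)={2,4}

Scan:
i=0 'b': node 0→18
i=1 'c': node 18→19  → match P4@[0:1]
i=2 'a': node 19→4 (via fail)
i=3 'd': node 4→5
i=4 'd': node 5→6
i=5 'd': node 6→7
i=6 'd': node 7→8
i=7 'e': node 8→9  → match P1@[2:7]
i=8 'd': node 9→1 (via fail)
i=9 'b': node 1→10
i=10 'd': node 10→1 (via fail)
i=11 'b': node 1→10
i=12 'c': node 10→11  → match P4@[11:12]
i=13 'd': node 11→12
i=14 'b': node 12→13
i=15 'c': node 13→14  → match P2@[10:15],P4@[14:15]
i=16 'a': node 14→4 (via fail)
i=17 'b': node 4→18 (via fail)
i=18 'c': node 18→19  → match P4@[17:18]
i=19 'b': node 19→18 (via fail)
i=20 'c': node 18→19  → match P4@[19:20]
i=21 'b': node 19→18 (via fail)
i=22 'c': node 18→19  → match P4@[21:22]
i=23 'a': node 19→4 (via fail)
i=24 'c': node 4→15 (via fail)
i=25 'd': node 15→16
i=26 'e': node 16→0 (via fail)
i=27 'd': node 0→1
i=28 'c': node 1→15 (via fail)
i=29 'c': node 15→15 (via fail)
i=30 'd': node 15→16
i=31 'a': node 16→17  → match P3@[29:31]
i=32 'b': node 17→18 (via fail)
i=33 'b': node 18→18 (via fail)
i=34 'e': node 18→0 (via fail)
i=35 'd': node 0→1
i=36 'd': node 1→2
i=37 'b': node 2→3  → match P0@[35:37]
i=38 'c': node 3→11 (via fail)  → match P4@[37:38]
i=39 'd': node 11→12
i=40 'a': node 12→17 (via fail)  → match P3@[38:40]
i=41 'd': node 17→5 (via fail)
i=42 'c': node 5→15 (via fail)
i=43 'c': node 15→15 (via fail)
i=44 'd': node 15→16
i=45 'a': node 16→17  → match P3@[43:45]
i=46 'a': node 17→4 (via fail)
i=47 'd': node 4→5
i=48 'c': node 5→15 (via fail)
i=49 'd': node 15→16
i=50 'a': node 16→17  → match P3@[48:50]
i=51 'a': node 17→4 (via fail)
i=52 'd': node 4→5
i=53 'd': node 5→6
i=54 'd': node 6→7
i=55 'd': node 7→8
i=56 'e': node 8→9  → match P1@[51:56]
i=57 'b': node 9→18 (via fail)
i=58 'e': node 18→0 (via fail)
i=59 'e': node 0→0
i=60 'c': node 0→15
i=61 'd': node 15→16
i=62 'a': node 16→17  → match P3@[60:62]
i=63 'b': node 17→18 (via fail)
i=64 'b': node 18→18 (via fail)
i=65 'c': node 18→19  → match P4@[64:65]
i=66 'b': node 19→18 (via fail)
i=67 'b': node 18→18 (via fail)
i=68 'd': node 18→1 (via fail)
i=69 'b': node 1→10
i=70 'c': node 10→11  → match P4@[69:70]
i=71 'd': node 11→12
i=72 'b': node 12→13
i=73 'c': node 13→14  → match P2@[68:73],P4@[72:73]
i=74 'd': node 14→12 (via fail)
i=75 'a': node 12→17 (via fail)  → match P3@[73:75]
i=76 'd': node 17→5 (via fail)
i=77 'd': node 5→6
i=78 'b': node 6→3 (via fail)  → match P0@[76:78]
i=79 'b': node 3→18 (via fail)

Result: [[1,4],[7,1],[12,4],[15,2],[15,4],[18,4],[20,4],[22,4],[31,3],[37,0],[38,4],[40,3],[45,3],[50,3],[56,1],[62,3],[65,4],[70,4],[73,2],[73,4],[75,3],[78,0]]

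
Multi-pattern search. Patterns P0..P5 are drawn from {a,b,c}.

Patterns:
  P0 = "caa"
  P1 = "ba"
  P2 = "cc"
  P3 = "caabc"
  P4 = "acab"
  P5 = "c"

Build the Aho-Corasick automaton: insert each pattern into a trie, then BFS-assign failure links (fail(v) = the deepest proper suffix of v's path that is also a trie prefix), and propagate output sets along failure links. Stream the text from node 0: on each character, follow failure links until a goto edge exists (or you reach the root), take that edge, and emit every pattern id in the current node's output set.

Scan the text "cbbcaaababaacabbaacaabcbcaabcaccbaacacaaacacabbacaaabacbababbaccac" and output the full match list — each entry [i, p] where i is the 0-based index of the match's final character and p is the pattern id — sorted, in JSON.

Build:
Trie (insert patterns):
  0='ε' goto a→9 b→4 c→1
  1='c' goto a→2 c→6  ←P5
  2='ca' goto a→3
  3='caa' goto b→7  ←P0
  4='b' goto a→5
  5='ba' goto ·  ←P1
  6='cc' goto ·  ←P2
  7='caab' goto c→8
  8='caabc' goto ·  ←P3
  9='a' goto c→10
  10='ac' goto a→11
  11='aca' goto b→12
  12='acab' goto ·  ←P4

Failure links (BFS by depth):
  n1('c'): parent n0 fail=0; on 'c' 0 → fail=0;  out {5}∪∅={5}
  n4('b'): parent n0 fail=0; on 'b' 0 → fail=0;  out ∅∪∅=∅
  n9('a'): parent n0 fail=0; on 'a' 0 → fail=0;  out ∅∪∅=∅
  n2('ca'): parent n1 fail=0; on 'a' 0 → fail=9;  out ∅∪∅=∅
  n5('ba'): parent n4 fail=0; on 'a' 0 → fail=9;  out {1}∪∅={1}
  n6('cc'): parent n1 fail=0; on 'c' 0 → fail=1;  out {2}∪{5}={2,5}
  n10('ac'): parent n9 fail=0; on 'c' 0 → fail=1;  out ∅∪{5}={5}
  n3('caa'): parent n2 fail=9; on 'a' 9→0 → fail=9;  out {0}∪∅={0}
  n11('aca'): parent n10 fail=1; on 'a' 1 → fail=2;  out ∅∪∅=∅
  n7('caab'): parent n3 fail=9; on 'b' 9→0 → fail=4;  out ∅∪∅=∅
  n12('acab'): parent n11 fail=2; on 'b' 2→9→0 → fail=4;  out {4}∪∅={4}
  n8('caabc'): parent n7 fail=4; on 'c' 4→0 → fail=1;  out {3}∪{5}={3,5}

Text stream:
[0] read 'c'  n0⇒n1  → match P5@[0:0]
[1] read 'b'  n1⇒n4 (fail-walked)
[2] read 'b'  n4⇒n4 (fail-walked)
[3] read 'c'  n4⇒n1 (fail-walked)  → match P5@[3:3]
[4] read 'a'  n1⇒n2
[5] read 'a'  n2⇒n3  → match P0@[3:5]
[6] read 'a'  n3⇒n9 (fail-walked)
[7] read 'b'  n9⇒n4 (fail-walked)
[8] read 'a'  n4⇒n5  → match P1@[7:8]
[9] read 'b'  n5⇒n4 (fail-walked)
[10] read 'a'  n4⇒n5  → match P1@[9:10]
[11] read 'a'  n5⇒n9 (fail-walked)
[12] read 'c'  n9⇒n10  → match P5@[12:12]
[13] read 'a'  n10⇒n11
[14] read 'b'  n11⇒n12  → match P4@[11:14]
[15] read 'b'  n12⇒n4 (fail-walked)
[16] read 'a'  n4⇒n5  → match P1@[15:16]
[17] read 'a'  n5⇒n9 (fail-walked)
[18] read 'c'  n9⇒n10  → match P5@[18:18]
[19] read 'a'  n10⇒n11
[20] read 'a'  n11⇒n3 (fail-walked)  → match P0@[18:20]
[21] read 'b'  n3⇒n7
[22] read 'c'  n7⇒n8  → match P3@[18:22],P5@[22:22]
[23] read 'b'  n8⇒n4 (fail-walked)
[24] read 'c'  n4⇒n1 (fail-walked)  → match P5@[24:24]
[25] read 'a'  n1⇒n2
[26] read 'a'  n2⇒n3  → match P0@[24:26]
[27] read 'b'  n3⇒n7
[28] read 'c'  n7⇒n8  → match P3@[24:28],P5@[28:28]
[29] read 'a'  n8⇒n2 (fail-walked)
[30] read 'c'  n2⇒n10 (fail-walked)  → match P5@[30:30]
[31] read 'c'  n10⇒n6 (fail-walked)  → match P2@[30:31],P5@[31:31]
[32] read 'b'  n6⇒n4 (fail-walked)
[33] read 'a'  n4⇒n5  → match P1@[32:33]
[34] read 'a'  n5⇒n9 (fail-walked)
[35] read 'c'  n9⇒n10  → match P5@[35:35]
[36] read 'a'  n10⇒n11
[37] read 'c'  n11⇒n10 (fail-walked)  → match P5@[37:37]
[38] read 'a'  n10⇒n11
[39] read 'a'  n11⇒n3 (fail-walked)  → match P0@[37:39]
[40] read 'a'  n3⇒n9 (fail-walked)
[41] read 'c'  n9⇒n10  → match P5@[41:41]
[42] read 'a'  n10⇒n11
[43] read 'c'  n11⇒n10 (fail-walked)  → match P5@[43:43]
[44] read 'a'  n10⇒n11
[45] read 'b'  n11⇒n12  → match P4@[42:45]
[46] read 'b'  n12⇒n4 (fail-walked)
[47] read 'a'  n4⇒n5  → match P1@[46:47]
[48] read 'c'  n5⇒n10 (fail-walked)  → match P5@[48:48]
[49] read 'a'  n10⇒n11
[50] read 'a'  n11⇒n3 (fail-walked)  → match P0@[48:50]
[51] read 'a'  n3⇒n9 (fail-walked)
[52] read 'b'  n9⇒n4 (fail-walked)
[53] read 'a'  n4⇒n5  → match P1@[52:53]
[54] read 'c'  n5⇒n10 (fail-walked)  → match P5@[54:54]
[55] read 'b'  n10⇒n4 (fail-walked)
[56] read 'a'  n4⇒n5  → match P1@[55:56]
[57] read 'b'  n5⇒n4 (fail-walked)
[58] read 'a'  n4⇒n5  → match P1@[57:58]
[59] read 'b'  n5⇒n4 (fail-walked)
[60] read 'b'  n4⇒n4 (fail-walked)
[61] read 'a'  n4⇒n5  → match P1@[60:61]
[62] read 'c'  n5⇒n10 (fail-walked)  → match P5@[62:62]
[63] read 'c'  n10⇒n6 (fail-walked)  → match P2@[62:63],P5@[63:63]
[64] read 'a'  n6⇒n2 (fail-walked)
[65] read 'c'  n2⇒n10 (fail-walked)  → match P5@[65:65]

Matches: [[0,5],[3,5],[5,0],[8,1],[10,1],[12,5],[14,4],[16,1],[18,5],[20,0],[22,3],[22,5],[24,5],[26,0],[28,3],[28,5],[30,5],[31,2],[31,5],[33,1],[35,5],[37,5],[39,0],[41,5],[43,5],[45,4],[47,1],[48,5],[50,0],[53,1],[54,5],[56,1],[58,1],[61,1],[62,5],[63,2],[63,5],[65,5]]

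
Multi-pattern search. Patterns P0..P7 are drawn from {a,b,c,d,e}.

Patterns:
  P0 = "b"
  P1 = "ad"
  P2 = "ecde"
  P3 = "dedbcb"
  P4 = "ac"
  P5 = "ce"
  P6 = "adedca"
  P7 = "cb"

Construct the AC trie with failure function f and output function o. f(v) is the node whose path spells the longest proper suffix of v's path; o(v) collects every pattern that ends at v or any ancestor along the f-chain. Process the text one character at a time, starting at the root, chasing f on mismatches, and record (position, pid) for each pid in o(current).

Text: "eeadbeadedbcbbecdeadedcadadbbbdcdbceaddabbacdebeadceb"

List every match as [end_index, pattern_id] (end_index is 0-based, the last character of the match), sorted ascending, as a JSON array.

Build:
Trie nodes:
  n0 'ε': a→2 b→1 c→15 d→8 e→4
  n1 'b': ·  ←P0
  n2 'a': c→14 d→3
  n3 'ad': e→17  ←P1
  n4 'e': c→5
  n5 'ec': d→6
  n6 'ecd': e→7
  n7 'ecde': ·  ←P2
  n8 'd': e→9
  n9 'de': d→10
  n10 'ded': b→11
  n11 'dedb': c→12
  n12 'dedbc': b→13
  n13 'dedbcb': ·  ←P3
  n14 'ac': ·  ←P4
  n15 'c': b→21 e→16
  n16 'ce': ·  ←P5
  n17 'ade': d→18
  n18 'aded': c→19
  n19 'adedc': a→20
  n20 'adedca': ·  ←P6
  n21 'cb': ·  ←P7

BFS fail/out derivation:
  n1('b'): parent n0 fail=0; on 'b' 0 → fail=0;  out {0}∪∅={0}
  n2('a'): parent n0 fail=0; on 'a' 0 → fail=0;  out ∅∪∅=∅
  n4('e'): parent n0 fail=0; on 'e' 0 → fail=0;  out ∅∪∅=∅
  n8('d'): parent n0 fail=0; on 'd' 0 → fail=0;  out ∅∪∅=∅
  n15('c'): parent n0 fail=0; on 'c' 0 → fail=0;  out ∅∪∅=∅
  n3('ad'): parent n2 fail=0; on 'd' 0 → fail=8;  out {1}∪∅={1}
  n5('ec'): parent n4 fail=0; on 'c' 0 → fail=15;  out ∅∪∅=∅
  n9('de'): parent n8 fail=0; on 'e' 0 → fail=4;  out ∅∪∅=∅
  n14('ac'): parent n2 fail=0; on 'c' 0 → fail=15;  out {4}∪∅={4}
  n16('ce'): parent n15 fail=0; on 'e' 0 → fail=4;  out {5}∪∅={5}
  n21('cb'): parent n15 fail=0; on 'b' 0 → fail=1;  out {7}∪{0}={0,7}
  n6('ecd'): parent n5 fail=15; on 'd' 15→0 → fail=8;  out ∅∪∅=∅
  n10('ded'): parent n9 fail=4; on 'd' 4→0 → fail=8;  out ∅∪∅=∅
  n17('ade'): parent n3 fail=8; on 'e' 8 → fail=9;  out ∅∪∅=∅
  n7('ecde'): parent n6 fail=8; on 'e' 8 → fail=9;  out {2}∪∅={2}
  n11('dedb'): parent n10 fail=8; on 'b' 8→0 → fail=1;  out ∅∪{0}={0}
  n18('aded'): parent n17 fail=9; on 'd' 9 → fail=10;  out ∅∪∅=∅
  n12('dedbc'): parent n11 fail=1; on 'c' 1→0 → fail=15;  out ∅∪∅=∅
  n19('adedc'): parent n18 fail=10; on 'c' 10→8→0 → fail=15;  out ∅∪∅=∅
  n13('dedbcb'): parent n12 fail=15; on 'b' 15 → fail=21;  out {3}∪{0,7}={0,3,7}
  n20('adedca'): parent n19 fail=15; on 'a' 15→0 → fail=2;  out {6}∪∅={6}

Run:
i=0 'e': node 0→4
i=1 'e': node 4→4 (fail-walked)
i=2 'a': node 4→2 (fail-walked)
i=3 'd': node 2→3  → match P1@[2:3]
i=4 'b': node 3→1 (fail-walked)  → match P0@[4:4]
i=5 'e': node 1→4 (fail-walked)
i=6 'a': node 4→2 (fail-walked)
i=7 'd': node 2→3  → match P1@[6:7]
i=8 'e': node 3→17
i=9 'd': node 17→18
i=10 'b': node 18→11 (fail-walked)  → match P0@[10:10]
i=11 'c': node 11→12
i=12 'b': node 12→13  → match P0@[12:12],P3@[7:12],P7@[11:12]
i=13 'b': node 13→1 (fail-walked)  → match P0@[13:13]
i=14 'e': node 1→4 (fail-walked)
i=15 'c': node 4→5
i=16 'd': node 5→6
i=17 'e': node 6→7  → match P2@[14:17]
i=18 'a': node 7→2 (fail-walked)
i=19 'd': node 2→3  → match P1@[18:19]
i=20 'e': node 3→17
i=21 'd': node 17→18
i=22 'c': node 18→19
i=23 'a': node 19→20  → match P6@[18:23]
i=24 'd': node 20→3 (fail-walked)  → match P1@[23:24]
i=25 'a': node 3→2 (fail-walked)
i=26 'd': node 2→3  → match P1@[25:26]
i=27 'b': node 3→1 (fail-walked)  → match P0@[27:27]
i=28 'b': node 1→1 (fail-walked)  → match P0@[28:28]
i=29 'b': node 1→1 (fail-walked)  → match P0@[29:29]
i=30 'd': node 1→8 (fail-walked)
i=31 'c': node 8→15 (fail-walked)
i=32 'd': node 15→8 (fail-walked)
i=33 'b': node 8→1 (fail-walked)  → match P0@[33:33]
i=34 'c': node 1→15 (fail-walked)
i=35 'e': node 15→16  → match P5@[34:35]
i=36 'a': node 16→2 (fail-walked)
i=37 'd': node 2→3  → match P1@[36:37]
i=38 'd': node 3→8 (fail-walked)
i=39 'a': node 8→2 (fail-walked)
i=40 'b': node 2→1 (fail-walked)  → match P0@[40:40]
i=41 'b': node 1→1 (fail-walked)  → match P0@[41:41]
i=42 'a': node 1→2 (fail-walked)
i=43 'c': node 2→14  → match P4@[42:43]
i=44 'd': node 14→8 (fail-walked)
i=45 'e': node 8→9
i=46 'b': node 9→1 (fail-walked)  → match P0@[46:46]
i=47 'e': node 1→4 (fail-walked)
i=48 'a': node 4→2 (fail-walked)
i=49 'd': node 2→3  → match P1@[48:49]
i=50 'c': node 3→15 (fail-walked)
i=51 'e': node 15→16  → match P5@[50:51]
i=52 'b': node 16→1 (fail-walked)  → match P0@[52:52]

Matches: [[3,1],[4,0],[7,1],[10,0],[12,0],[12,3],[12,7],[13,0],[17,2],[19,1],[23,6],[24,1],[26,1],[27,0],[28,0],[29,0],[33,0],[35,5],[37,1],[40,0],[41,0],[43,4],[46,0],[49,1],[51,5],[52,0]]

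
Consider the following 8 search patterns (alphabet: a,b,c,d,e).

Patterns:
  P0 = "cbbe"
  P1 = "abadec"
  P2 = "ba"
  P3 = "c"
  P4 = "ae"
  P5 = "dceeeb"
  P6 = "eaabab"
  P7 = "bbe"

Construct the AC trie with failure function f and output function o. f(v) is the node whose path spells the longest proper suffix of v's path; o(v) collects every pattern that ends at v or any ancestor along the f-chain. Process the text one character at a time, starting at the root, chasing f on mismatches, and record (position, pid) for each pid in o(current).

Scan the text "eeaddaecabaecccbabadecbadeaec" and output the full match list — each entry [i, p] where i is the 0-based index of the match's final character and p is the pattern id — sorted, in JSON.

Construct AC machine:
Trie nodes:
  0='ε' goto a→5 b→11 c→1 d→14 e→20
  1='c' goto b→2  ←P3
  2='cb' goto b→3
  3='cbb' goto e→4
  4='cbbe' goto ·  ←P0
  5='a' goto b→6 e→13
  6='ab' goto a→7
  7='aba' goto d→8
  8='abad' goto e→9
  9='abade' goto c→10
  10='abadec' goto ·  ←P1
  11='b' goto a→12 b→26
  12='ba' goto ·  ←P2
  13='ae' goto ·  ←P4
  14='d' goto c→15
  15='dc' goto e→16
  16='dce' goto e→17
  17='dcee' goto e→18
  18='dceee' goto b→19
  19='dceeeb' goto ·  ←P5
  20='e' goto a→21
  21='ea' goto a→22
  22='eaa' goto b→23
  23='eaab' goto a→24
  24='eaaba' goto b→25
  25='eaabab' goto ·  ←P6
  26='bb' goto e→27
  27='bbe' goto ·  ←P7

Failure links (BFS by depth):
  fail(1) 'c': from fail(0)=0 chase 'c': 0 ⇒ 0;  out={3}∪out(0)={3}
  fail(5) 'a': from fail(0)=0 chase 'a': 0 ⇒ 0;  out=∅∪out(0)=∅
  fail(11) 'b': from fail(0)=0 chase 'b': 0 ⇒ 0;  out=∅∪out(0)=∅
  fail(14) 'd': from fail(0)=0 chase 'd': 0 ⇒ 0;  out=∅∪out(0)=∅
  fail(20) 'e': from fail(0)=0 chase 'e': 0 ⇒ 0;  out=∅∪out(0)=∅
  fail(2) 'cb': from fail(1)=0 chase 'b': 0 ⇒ 11;  out=∅∪out(11)=∅
  fail(6) 'ab': from fail(5)=0 chase 'b': 0 ⇒ 11;  out=∅∪out(11)=∅
  fail(12) 'ba': from fail(11)=0 chase 'a': 0 ⇒ 5;  out={2}∪out(5)={2}
  fail(13) 'ae': from fail(5)=0 chase 'e': 0 ⇒ 20;  out={4}∪out(20)={4}
  fail(15) 'dc': from fail(14)=0 chase 'c': 0 ⇒ 1;  out=∅∪out(1)={3}
  fail(21) 'ea': from fail(20)=0 chase 'a': 0 ⇒ 5;  out=∅∪out(5)=∅
  fail(26) 'bb': from fail(11)=0 chase 'b': 0 ⇒ 11;  out=∅∪out(11)=∅
  fail(3) 'cbb': from fail(2)=11 chase 'b': 11 ⇒ 26;  out=∅∪out(26)=∅
  fail(7) 'aba': from fail(6)=11 chase 'a': 11 ⇒ 12;  out=∅∪out(12)={2}
  fail(16) 'dce': from fail(15)=1 chase 'e': 1→0 ⇒ 20;  out=∅∪out(20)=∅
  fail(22) 'eaa': from fail(21)=5 chase 'a': 5→0 ⇒ 5;  out=∅∪out(5)=∅
  fail(27) 'bbe': from fail(26)=11 chase 'e': 11→0 ⇒ 20;  out={7}∪out(20)={7}
  fail(4) 'cbbe': from fail(3)=26 chase 'e': 26 ⇒ 27;  out={0}∪out(27)={0,7}
  fail(8) 'abad': from fail(7)=12 chase 'd': 12→5→0 ⇒ 14;  out=∅∪out(14)=∅
  fail(17) 'dcee': from fail(16)=20 chase 'e': 20→0 ⇒ 20;  out=∅∪out(20)=∅
  fail(23) 'eaab': from fail(22)=5 chase 'b': 5 ⇒ 6;  out=∅∪out(6)=∅
  fail(9) 'abade': from fail(8)=14 chase 'e': 14→0 ⇒ 20;  out=∅∪out(20)=∅
  fail(18) 'dceee': from fail(17)=20 chase 'e': 20→0 ⇒ 20;  out=∅∪out(20)=∅
  fail(24) 'eaaba': from fail(23)=6 chase 'a': 6 ⇒ 7;  out=∅∪out(7)={2}
  fail(10) 'abadec': from fail(9)=20 chase 'c': 20→0 ⇒ 1;  out={1}∪out(1)={1,3}
  fail(19) 'dceeeb': from fail(18)=20 chase 'b': 20→0 ⇒ 11;  out={5}∪out(11)={5}
  fail(25) 'eaabab': from fail(24)=7 chase 'b': 7→12→5 ⇒ 6;  out={6}∪out(6)={6}

Run:
pos 0 'e': at 20
pos 1 'e': at 20 (via fail)
pos 2 'a': at 21
pos 3 'd': at 14 (via fail)
pos 4 'd': at 14 (via fail)
pos 5 'a': at 5 (via fail)
pos 6 'e': at 13  ** P4@[5:6]
pos 7 'c': at 1 (via fail)  ** P3@[7:7]
pos 8 'a': at 5 (via fail)
pos 9 'b': at 6
pos 10 'a': at 7  ** P2@[9:10]
pos 11 'e': at 13 (via fail)  ** P4@[10:11]
pos 12 'c': at 1 (via fail)  ** P3@[12:12]
pos 13 'c': at 1 (via fail)  ** P3@[13:13]
pos 14 'c': at 1 (via fail)  ** P3@[14:14]
pos 15 'b': at 2
pos 16 'a': at 12 (via fail)  ** P2@[15:16]
pos 17 'b': at 6 (via fail)
pos 18 'a': at 7  ** P2@[17:18]
pos 19 'd': at 8
pos 20 'e': at 9
pos 21 'c': at 10  ** P1@[16:21],P3@[21:21]
pos 22 'b': at 2 (via fail)
pos 23 'a': at 12 (via fail)  ** P2@[22:23]
pos 24 'd': at 14 (via fail)
pos 25 'e': at 20 (via fail)
pos 26 'a': at 21
pos 27 'e': at 13 (via fail)  ** P4@[26:27]
pos 28 'c': at 1 (via fail)  ** P3@[28:28]

Result: [[6,4],[7,3],[10,2],[11,4],[12,3],[13,3],[14,3],[16,2],[18,2],[21,1],[21,3],[23,2],[27,4],[28,3]]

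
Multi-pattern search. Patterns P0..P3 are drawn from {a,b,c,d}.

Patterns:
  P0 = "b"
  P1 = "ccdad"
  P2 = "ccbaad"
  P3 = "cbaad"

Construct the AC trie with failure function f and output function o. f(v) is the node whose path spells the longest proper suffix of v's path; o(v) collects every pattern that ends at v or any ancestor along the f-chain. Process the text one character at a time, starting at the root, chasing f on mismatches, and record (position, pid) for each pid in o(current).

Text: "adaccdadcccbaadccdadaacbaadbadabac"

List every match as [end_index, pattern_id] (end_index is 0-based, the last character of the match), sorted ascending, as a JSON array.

Build automaton:
Trie (insert patterns):
  0='ε' goto b→1 c→2
  1='b' goto ·  [P0 ends]
  2='c' goto b→11 c→3
  3='cc' goto b→7 d→4
  4='ccd' goto a→5
  5='ccda' goto d→6
  6='ccdad' goto ·  [P1 ends]
  7='ccb' goto a→8
  8='ccba' goto a→9
  9='ccbaa' goto d→10
  10='ccbaad' goto ·  [P2 ends]
  11='cb' goto a→12
  12='cba' goto a→13
  13='cbaa' goto d→14
  14='cbaad' goto ·  [P3 ends]

Failure links (BFS by depth):
  n1('b'): parent n0 fail=0; on 'b' 0 → fail=0;  out {0}∪∅={0}
  n2('c'): parent n0 fail=0; on 'c' 0 → fail=0;  out ∅∪∅=∅
  n3('cc'): parent n2 fail=0; on 'c' 0 → fail=2;  out ∅∪∅=∅
  n11('cb'): parent n2 fail=0; on 'b' 0 → fail=1;  out ∅∪{0}={0}
  n4('ccd'): parent n3 fail=2; on 'd' 2→0 → fail=0;  out ∅∪∅=∅
  n7('ccb'): parent n3 fail=2; on 'b' 2 → fail=11;  out ∅∪{0}={0}
  n12('cba'): parent n11 fail=1; on 'a' 1→0 → fail=0;  out ∅∪∅=∅
  n5('ccda'): parent n4 fail=0; on 'a' 0 → fail=0;  out ∅∪∅=∅
  n8('ccba'): parent n7 fail=11; on 'a' 11 → fail=12;  out ∅∪∅=∅
  n13('cbaa'): parent n12 fail=0; on 'a' 0 → fail=0;  out ∅∪∅=∅
  n6('ccdad'): parent n5 fail=0; on 'd' 0 → fail=0;  out {1}∪∅={1}
  n9('ccbaa'): parent n8 fail=12; on 'a' 12 → fail=13;  out ∅∪∅=∅
  n14('cbaad'): parent n13 fail=0; on 'd' 0 → fail=0;  out {3}∪∅={3}
  n10('ccbaad'): parent n9 fail=13; on 'd' 13 → fail=14;  out {2}∪{3}={2,3}

Text stream:
[0] read 'a'  n0⇒n0
[1] read 'd'  n0⇒n0
[2] read 'a'  n0⇒n0
[3] read 'c'  n0⇒n2
[4] read 'c'  n2⇒n3
[5] read 'd'  n3⇒n4
[6] read 'a'  n4⇒n5
[7] read 'd'  n5⇒n6  → match P1@[3:7]
[8] read 'c'  n6⇒n2 (via fail)
[9] read 'c'  n2⇒n3
[10] read 'c'  n3⇒n3 (via fail)
[11] read 'b'  n3⇒n7  → match P0@[11:11]
[12] read 'a'  n7⇒n8
[13] read 'a'  n8⇒n9
[14] read 'd'  n9⇒n10  → match P2@[9:14],P3@[10:14]
[15] read 'c'  n10⇒n2 (via fail)
[16] read 'c'  n2⇒n3
[17] read 'd'  n3⇒n4
[18] read 'a'  n4⇒n5
[19] read 'd'  n5⇒n6  → match P1@[15:19]
[20] read 'a'  n6⇒n0 (via fail)
[21] read 'a'  n0⇒n0
[22] read 'c'  n0⇒n2
[23] read 'b'  n2⇒n11  → match P0@[23:23]
[24] read 'a'  n11⇒n12
[25] read 'a'  n12⇒n13
[26] read 'd'  n13⇒n14  → match P3@[22:26]
[27] read 'b'  n14⇒n1 (via fail)  → match P0@[27:27]
[28] read 'a'  n1⇒n0 (via fail)
[29] read 'd'  n0⇒n0
[30] read 'a'  n0⇒n0
[31] read 'b'  n0⇒n1  → match P0@[31:31]
[32] read 'a'  n1⇒n0 (via fail)
[33] read 'c'  n0⇒n2

Result: [[7,1],[11,0],[14,2],[14,3],[19,1],[23,0],[26,3],[27,0],[31,0]]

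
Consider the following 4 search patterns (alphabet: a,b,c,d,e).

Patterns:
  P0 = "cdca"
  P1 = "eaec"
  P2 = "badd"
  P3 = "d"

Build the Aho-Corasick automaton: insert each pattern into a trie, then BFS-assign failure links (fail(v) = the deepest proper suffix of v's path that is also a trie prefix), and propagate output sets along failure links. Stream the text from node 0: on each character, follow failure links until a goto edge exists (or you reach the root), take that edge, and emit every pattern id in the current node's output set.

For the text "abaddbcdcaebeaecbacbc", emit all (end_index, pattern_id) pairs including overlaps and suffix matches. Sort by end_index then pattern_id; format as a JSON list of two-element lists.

Build:
Trie (insert patterns):
  0='ε' goto b→9 c→1 d→13 e→5
  1='c' goto d→2
  2='cd' goto c→3
  3='cdc' goto a→4
  4='cdca' goto ·  [P0 ends]
  5='e' goto a→6
  6='ea' goto e→7
  7='eae' goto c→8
  8='eaec' goto ·  [P1 ends]
  9='b' goto a→10
  10='ba' goto d→11
  11='bad' goto d→12
  12='badd' goto ·  [P2 ends]
  13='d' goto ·  [P3 ends]

Failure links (BFS by depth):
  n1('c'): parent n0 fail=0; on 'c' 0 → fail=0;  out ∅∪∅=∅
  n5('e'): parent n0 fail=0; on 'e' 0 → fail=0;  out ∅∪∅=∅
  n9('b'): parent n0 fail=0; on 'b' 0 → fail=0;  out ∅∪∅=∅
  n13('d'): parent n0 fail=0; on 'd' 0 → fail=0;  out {3}∪∅={3}
  n2('cd'): parent n1 fail=0; on 'd' 0 → fail=13;  out ∅∪{3}={3}
  n6('ea'): parent n5 fail=0; on 'a' 0 → fail=0;  out ∅∪∅=∅
  n10('ba'): parent n9 fail=0; on 'a' 0 → fail=0;  out ∅∪∅=∅
  n3('cdc'): parent n2 fail=13; on 'c' 13→0 → fail=1;  out ∅∪∅=∅
  n7('eae'): parent n6 fail=0; on 'e' 0 → fail=5;  out ∅∪∅=∅
  n11('bad'): parent n10 fail=0; on 'd' 0 → fail=13;  out ∅∪{3}={3}
  n4('cdca'): parent n3 fail=1; on 'a' 1→0 → fail=0;  out {0}∪∅={0}
  n8('eaec'): parent n7 fail=5; on 'c' 5→0 → fail=1;  out {1}∪∅={1}
  n12('badd'): parent n11 fail=13; on 'd' 13→0 → fail=13;  out {2}∪{3}={2,3}

Text stream:
pos 0 'a': at 0
pos 1 'b': at 9
pos 2 'a': at 10
pos 3 'd': at 11  → match P3@[3:3]
pos 4 'd': at 12  → match P2@[1:4],P3@[4:4]
pos 5 'b': at 9 (via fail)
pos 6 'c': at 1 (via fail)
pos 7 'd': at 2  → match P3@[7:7]
pos 8 'c': at 3
pos 9 'a': at 4  → match P0@[6:9]
pos 10 'e': at 5 (via fail)
pos 11 'b': at 9 (via fail)
pos 12 'e': at 5 (via fail)
pos 13 'a': at 6
pos 14 'e': at 7
pos 15 'c': at 8  → match P1@[12:15]
pos 16 'b': at 9 (via fail)
pos 17 'a': at 10
pos 18 'c': at 1 (via fail)
pos 19 'b': at 9 (via fail)
pos 20 'c': at 1 (via fail)

Result: [[3,3],[4,2],[4,3],[7,3],[9,0],[15,1]]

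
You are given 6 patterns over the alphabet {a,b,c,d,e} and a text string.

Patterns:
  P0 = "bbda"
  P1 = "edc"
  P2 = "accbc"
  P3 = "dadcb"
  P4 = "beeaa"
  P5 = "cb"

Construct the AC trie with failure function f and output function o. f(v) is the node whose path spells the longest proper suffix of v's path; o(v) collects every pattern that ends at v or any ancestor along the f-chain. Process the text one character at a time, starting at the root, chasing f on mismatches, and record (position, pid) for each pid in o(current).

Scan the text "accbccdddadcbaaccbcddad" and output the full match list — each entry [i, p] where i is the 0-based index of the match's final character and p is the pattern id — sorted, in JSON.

Construct AC machine:
Trie nodes:
  0='ε' goto a→8 b→1 c→22 d→13 e→5
  1='b' goto b→2 e→18
  2='bb' goto d→3
  3='bbd' goto a→4
  4='bbda' goto ·  [P0 ends]
  5='e' goto d→6
  6='ed' goto c→7
  7='edc' goto ·  [P1 ends]
  8='a' goto c→9
  9='ac' goto c→10
  10='acc' goto b→11
  11='accb' goto c→12
  12='accbc' goto ·  [P2 ends]
  13='d' goto a→14
  14='da' goto d→15
  15='dad' goto c→16
  16='dadc' goto b→17
  17='dadcb' goto ·  [P3 ends]
  18='be' goto e→19
  19='bee' goto a→20
  20='beea' goto a→21
  21='beeaa' goto ·  [P4 ends]
  22='c' goto b→23
  23='cb' goto ·  [P5 ends]

BFS fail/out derivation:
  fail(1) 'b': from fail(0)=0 chase 'b': 0 ⇒ 0;  out=∅∪out(0)=∅
  fail(5) 'e': from fail(0)=0 chase 'e': 0 ⇒ 0;  out=∅∪out(0)=∅
  fail(8) 'a': from fail(0)=0 chase 'a': 0 ⇒ 0;  out=∅∪out(0)=∅
  fail(13) 'd': from fail(0)=0 chase 'd': 0 ⇒ 0;  out=∅∪out(0)=∅
  fail(22) 'c': from fail(0)=0 chase 'c': 0 ⇒ 0;  out=∅∪out(0)=∅
  fail(2) 'bb': from fail(1)=0 chase 'b': 0 ⇒ 1;  out=∅∪out(1)=∅
  fail(6) 'ed': from fail(5)=0 chase 'd': 0 ⇒ 13;  out=∅∪out(13)=∅
  fail(9) 'ac': from fail(8)=0 chase 'c': 0 ⇒ 22;  out=∅∪out(22)=∅
  fail(14) 'da': from fail(13)=0 chase 'a': 0 ⇒ 8;  out=∅∪out(8)=∅
  fail(18) 'be': from fail(1)=0 chase 'e': 0 ⇒ 5;  out=∅∪out(5)=∅
  fail(23) 'cb': from fail(22)=0 chase 'b': 0 ⇒ 1;  out={5}∪out(1)={5}
  fail(3) 'bbd': from fail(2)=1 chase 'd': 1→0 ⇒ 13;  out=∅∪out(13)=∅
  fail(7) 'edc': from fail(6)=13 chase 'c': 13→0 ⇒ 22;  out={1}∪out(22)={1}
  fail(10) 'acc': from fail(9)=22 chase 'c': 22→0 ⇒ 22;  out=∅∪out(22)=∅
  fail(15) 'dad': from fail(14)=8 chase 'd': 8→0 ⇒ 13;  out=∅∪out(13)=∅
  fail(19) 'bee': from fail(18)=5 chase 'e': 5→0 ⇒ 5;  out=∅∪out(5)=∅
  fail(4) 'bbda': from fail(3)=13 chase 'a': 13 ⇒ 14;  out={0}∪out(14)={0}
  fail(11) 'accb': from fail(10)=22 chase 'b': 22 ⇒ 23;  out=∅∪out(23)={5}
  fail(16) 'dadc': from fail(15)=13 chase 'c': 13→0 ⇒ 22;  out=∅∪out(22)=∅
  fail(20) 'beea': from fail(19)=5 chase 'a': 5→0 ⇒ 8;  out=∅∪out(8)=∅
  fail(12) 'accbc': from fail(11)=23 chase 'c': 23→1→0 ⇒ 22;  out={2}∪out(22)={2}
  fail(17) 'dadcb': from fail(16)=22 chase 'b': 22 ⇒ 23;  out={3}∪out(23)={3,5}
  fail(21) 'beeaa': from fail(20)=8 chase 'a': 8→0 ⇒ 8;  out={4}∪out(8)={4}

Run:
pos 0 'a': at 8
pos 1 'c': at 9
pos 2 'c': at 10
pos 3 'b': at 11  → match P5@[2:3]
pos 4 'c': at 12  → match P2@[0:4]
pos 5 'c': at 22 ·f
pos 6 'd': at 13 ·f
pos 7 'd': at 13 ·f
pos 8 'd': at 13 ·f
pos 9 'a': at 14
pos 10 'd': at 15
pos 11 'c': at 16
pos 12 'b': at 17  → match P3@[8:12],P5@[11:12]
pos 13 'a': at 8 ·f
pos 14 'a': at 8 ·f
pos 15 'c': at 9
pos 16 'c': at 10
pos 17 'b': at 11  → match P5@[16:17]
pos 18 'c': at 12  → match P2@[14:18]
pos 19 'd': at 13 ·f
pos 20 'd': at 13 ·f
pos 21 'a': at 14
pos 22 'd': at 15

Result: [[3,5],[4,2],[12,3],[12,5],[17,5],[18,2]]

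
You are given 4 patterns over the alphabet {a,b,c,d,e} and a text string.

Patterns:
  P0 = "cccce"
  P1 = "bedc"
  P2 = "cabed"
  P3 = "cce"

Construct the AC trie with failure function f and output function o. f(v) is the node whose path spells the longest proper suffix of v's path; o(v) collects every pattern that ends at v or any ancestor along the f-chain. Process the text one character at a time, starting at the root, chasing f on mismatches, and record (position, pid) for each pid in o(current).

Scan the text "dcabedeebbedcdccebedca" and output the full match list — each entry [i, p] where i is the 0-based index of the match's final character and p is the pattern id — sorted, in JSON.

Construct AC machine:
Trie nodes:
  0='ε' goto b→6 c→1
  1='c' goto a→10 c→2
  2='cc' goto c→3 e→14
  3='ccc' goto c→4
  4='cccc' goto e→5
  5='cccce' goto ·  [P0 ends]
  6='b' goto e→7
  7='be' goto d→8
  8='bed' goto c→9
  9='bedc' goto ·  [P1 ends]
  10='ca' goto b→11
  11='cab' goto e→12
  12='cabe' goto d→13
  13='cabed' goto ·  [P2 ends]
  14='cce' goto ·  [P3 ends]

BFS fail/out derivation:
  fail(1) 'c': from fail(0)=0 chase 'c': 0 ⇒ 0;  out=∅∪out(0)=∅
  fail(6) 'b': from fail(0)=0 chase 'b': 0 ⇒ 0;  out=∅∪out(0)=∅
  fail(2) 'cc': from fail(1)=0 chase 'c': 0 ⇒ 1;  out=∅∪out(1)=∅
  fail(7) 'be': from fail(6)=0 chase 'e': 0 ⇒ 0;  out=∅∪out(0)=∅
  fail(10) 'ca': from fail(1)=0 chase 'a': 0 ⇒ 0;  out=∅∪out(0)=∅
  fail(3) 'ccc': from fail(2)=1 chase 'c': 1 ⇒ 2;  out=∅∪out(2)=∅
  fail(8) 'bed': from fail(7)=0 chase 'd': 0 ⇒ 0;  out=∅∪out(0)=∅
  fail(11) 'cab': from fail(10)=0 chase 'b': 0 ⇒ 6;  out=∅∪out(6)=∅
  fail(14) 'cce': from fail(2)=1 chase 'e': 1→0 ⇒ 0;  out={3}∪out(0)={3}
  fail(4) 'cccc': from fail(3)=2 chase 'c': 2 ⇒ 3;  out=∅∪out(3)=∅
  fail(9) 'bedc': from fail(8)=0 chase 'c': 0 ⇒ 1;  out={1}∪out(1)={1}
  fail(12) 'cabe': from fail(11)=6 chase 'e': 6 ⇒ 7;  out=∅∪out(7)=∅
  fail(5) 'cccce': from fail(4)=3 chase 'e': 3→2 ⇒ 14;  out={0}∪out(14)={0,3}
  fail(13) 'cabed': from fail(12)=7 chase 'd': 7 ⇒ 8;  out={2}∪out(8)={2}

Run:
i=0 'd': node 0→0
i=1 'c': node 0→1
i=2 'a': node 1→10
i=3 'b': node 10→11
i=4 'e': node 11→12
i=5 'd': node 12→13  emit P2@[1:5]
i=6 'e': node 13→0 (via fail)
i=7 'e': node 0→0
i=8 'b': node 0→6
i=9 'b': node 6→6 (via fail)
i=10 'e': node 6→7
i=11 'd': node 7→8
i=12 'c': node 8→9  emit P1@[9:12]
i=13 'd': node 9→0 (via fail)
i=14 'c': node 0→1
i=15 'c': node 1→2
i=16 'e': node 2→14  emit P3@[14:16]
i=17 'b': node 14→6 (via fail)
i=18 'e': node 6→7
i=19 'd': node 7→8
i=20 'c': node 8→9  emit P1@[17:20]
i=21 'a': node 9→10 (via fail)

Result: [[5,2],[12,1],[16,3],[20,1]]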